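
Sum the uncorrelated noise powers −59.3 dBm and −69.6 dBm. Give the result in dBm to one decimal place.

−58.9 dBm

Convert to linear, add, convert back:
P₁ = 1.17×10⁻⁹ W, P₂ = 1.10×10⁻¹⁰ W
P_tot = 1.28×10⁻⁹ W → 10 log₁₀(P_tot / 10⁻³) = −58.9 dBm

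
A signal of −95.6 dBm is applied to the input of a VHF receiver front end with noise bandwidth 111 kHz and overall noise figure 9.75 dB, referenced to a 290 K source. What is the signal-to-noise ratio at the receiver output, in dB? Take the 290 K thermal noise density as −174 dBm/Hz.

Noise floor: N = −174 + 10 log₁₀(B) + NF
10 log₁₀(1.11×10⁵) = 50.45 dB
N = −174 + 50.45 + 9.75 = −113.80 dBm
SNR = P_sig − N = −95.6 − (−113.80) = 18.20 dB → 18.2 dB

18.2 dB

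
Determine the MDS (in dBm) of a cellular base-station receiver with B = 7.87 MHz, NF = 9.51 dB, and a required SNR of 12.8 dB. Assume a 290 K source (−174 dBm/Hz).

−82.7 dBm

Sensitivity = −174 + 10 log₁₀(B) + NF + SNR_min
= −174 + 68.96 + 9.51 + 12.8
= −82.73 dBm → −82.7 dBm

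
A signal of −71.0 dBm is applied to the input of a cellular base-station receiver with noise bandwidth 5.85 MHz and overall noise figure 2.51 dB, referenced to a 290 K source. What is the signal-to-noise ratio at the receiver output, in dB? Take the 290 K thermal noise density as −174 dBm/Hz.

Noise floor: N = −174 + 10 log₁₀(B) + NF
10 log₁₀(5.85×10⁶) = 67.67 dB
N = −174 + 67.67 + 2.51 = −103.82 dBm
SNR = P_sig − N = −71.0 − (−103.82) = 32.82 dB → 32.8 dB

32.8 dB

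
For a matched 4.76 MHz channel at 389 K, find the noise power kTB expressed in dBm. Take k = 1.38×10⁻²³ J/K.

P_n = kTB = 1.38×10⁻²³ × 389 × 4.76×10⁶ = 2.56×10⁻¹⁴ W
In dBm: 10 log₁₀(2.56×10⁻¹⁴ / 10⁻³) = −105.9 dBm

−105.9 dBm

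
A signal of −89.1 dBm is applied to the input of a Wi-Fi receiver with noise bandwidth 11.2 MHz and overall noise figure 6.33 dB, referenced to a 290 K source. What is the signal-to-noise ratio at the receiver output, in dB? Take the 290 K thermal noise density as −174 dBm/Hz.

Noise floor: N = −174 + 10 log₁₀(B) + NF
10 log₁₀(1.12×10⁷) = 70.49 dB
N = −174 + 70.49 + 6.33 = −97.18 dBm
SNR = P_sig − N = −89.1 − (−97.18) = 8.08 dB → 8.1 dB

8.1 dB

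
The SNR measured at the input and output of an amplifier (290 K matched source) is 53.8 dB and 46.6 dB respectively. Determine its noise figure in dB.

NF (dB) = SNR_in(dB) − SNR_out(dB) when the source is at T₀
NF = 53.8 − 46.6 = 7.2 dB

7.2 dB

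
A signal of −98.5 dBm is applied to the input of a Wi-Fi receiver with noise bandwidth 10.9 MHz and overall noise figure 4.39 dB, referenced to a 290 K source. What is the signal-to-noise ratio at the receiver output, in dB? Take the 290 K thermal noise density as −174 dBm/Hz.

0.7 dB

Noise floor: N = −174 + 10 log₁₀(B) + NF
10 log₁₀(1.09×10⁷) = 70.37 dB
N = −174 + 70.37 + 4.39 = −99.24 dBm
SNR = P_sig − N = −98.5 − (−99.24) = 0.74 dB → 0.7 dB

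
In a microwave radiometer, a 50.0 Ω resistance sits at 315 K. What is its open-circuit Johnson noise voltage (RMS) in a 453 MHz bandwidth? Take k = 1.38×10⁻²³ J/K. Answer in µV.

19.8 µV

V_n = √(4kTRB)
4kTRB = 4 × 1.38×10⁻²³ × 315 × 5.00×10¹ × 4.53×10⁸ = 3.94×10⁻¹⁰ V²
V_n = √(3.94×10⁻¹⁰) = 1.98×10⁻⁵ V = 19.8 µV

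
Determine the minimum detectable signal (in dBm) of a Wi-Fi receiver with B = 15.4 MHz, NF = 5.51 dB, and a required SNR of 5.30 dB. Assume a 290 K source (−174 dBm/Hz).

−91.3 dBm

Sensitivity = −174 + 10 log₁₀(B) + NF + SNR_min
= −174 + 71.88 + 5.51 + 5.30
= −91.31 dBm → −91.3 dBm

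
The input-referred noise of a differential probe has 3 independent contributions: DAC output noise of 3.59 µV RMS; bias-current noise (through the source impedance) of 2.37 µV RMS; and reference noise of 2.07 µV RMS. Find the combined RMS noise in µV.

4.77 µV

Uncorrelated sources add in power (mean-square): V_tot = √(ΣV_i²)
V_tot = √[(3.59×10⁻⁶)² + (2.37×10⁻⁶)² + (2.07×10⁻⁶)²] = 4.77×10⁻⁶ V = 4.77 µV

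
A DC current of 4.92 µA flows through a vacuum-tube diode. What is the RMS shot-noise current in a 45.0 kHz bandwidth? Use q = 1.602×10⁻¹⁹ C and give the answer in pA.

I_n = √(2qI·B)
2qI·B = 2 × 1.602×10⁻¹⁹ × 4.92×10⁻⁶ × 4.50×10⁴ = 7.09×10⁻²⁰ A²
I_n = √(7.09×10⁻²⁰) = 2.66×10⁻¹⁰ A = 266 pA

266 pA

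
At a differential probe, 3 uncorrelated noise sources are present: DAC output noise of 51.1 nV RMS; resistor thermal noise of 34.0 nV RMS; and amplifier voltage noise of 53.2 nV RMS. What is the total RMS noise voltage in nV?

81.2 nV

Uncorrelated sources add in power (mean-square): V_tot = √(ΣV_i²)
V_tot = √[(5.11×10⁻⁸)² + (3.40×10⁻⁸)² + (5.32×10⁻⁸)²] = 8.12×10⁻⁸ V = 81.2 nV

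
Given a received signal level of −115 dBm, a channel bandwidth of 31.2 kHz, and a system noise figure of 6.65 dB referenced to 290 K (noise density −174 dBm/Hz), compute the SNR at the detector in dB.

Noise floor: N = −174 + 10 log₁₀(B) + NF
10 log₁₀(3.12×10⁴) = 44.94 dB
N = −174 + 44.94 + 6.65 = −122.41 dBm
SNR = P_sig − N = −115 − (−122.41) = 7.41 dB → 7.4 dB

7.4 dB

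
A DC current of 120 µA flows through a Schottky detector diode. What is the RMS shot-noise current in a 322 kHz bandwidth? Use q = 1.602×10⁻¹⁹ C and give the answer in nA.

I_n = √(2qI·B)
2qI·B = 2 × 1.602×10⁻¹⁹ × 1.20×10⁻⁴ × 3.22×10⁵ = 1.24×10⁻¹⁷ A²
I_n = √(1.24×10⁻¹⁷) = 3.52×10⁻⁹ A = 3.52 nA

3.52 nA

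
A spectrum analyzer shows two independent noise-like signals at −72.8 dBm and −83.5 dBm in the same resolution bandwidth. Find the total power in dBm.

Convert to linear, add, convert back:
P₁ = 5.25×10⁻¹¹ W, P₂ = 4.47×10⁻¹² W
P_tot = 5.69×10⁻¹¹ W → 10 log₁₀(P_tot / 10⁻³) = −72.4 dBm

−72.4 dBm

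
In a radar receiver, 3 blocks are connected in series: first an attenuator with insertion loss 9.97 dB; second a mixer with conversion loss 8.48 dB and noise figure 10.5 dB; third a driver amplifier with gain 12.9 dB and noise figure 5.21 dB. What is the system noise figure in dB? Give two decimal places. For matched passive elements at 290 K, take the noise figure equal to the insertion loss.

24.37 dB

Convert to linear (a loss of L dB is a gain of −L dB): F_i = 10^(NF_i/10), G_i = 10^(G_i,dB/10)
  Stage 1: F_1 = 10^(9.97/10) = 9.931, G_1 = 10^(−9.97/10) = 0.1007
  Stage 2: F_2 = 10^(10.5/10) = 11.22, G_2 = 10^(−8.48/10) = 0.1419
  Stage 3: F_3 = 10^(5.21/10) = 3.319, G_3 = 10^(12.9/10) = 19.50
Friis cascade:
  F = 9.931 + (11.22 − 1)/0.1007 + (3.319 − 1)/0.01429 = 273.7
NF = 10 log₁₀(273.7) = 24.37 dB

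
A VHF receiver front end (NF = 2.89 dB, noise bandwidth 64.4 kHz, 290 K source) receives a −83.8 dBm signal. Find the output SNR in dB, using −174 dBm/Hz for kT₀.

39.2 dB

Noise floor: N = −174 + 10 log₁₀(B) + NF
10 log₁₀(6.44×10⁴) = 48.09 dB
N = −174 + 48.09 + 2.89 = −123.02 dBm
SNR = P_sig − N = −83.8 − (−123.02) = 39.22 dB → 39.2 dB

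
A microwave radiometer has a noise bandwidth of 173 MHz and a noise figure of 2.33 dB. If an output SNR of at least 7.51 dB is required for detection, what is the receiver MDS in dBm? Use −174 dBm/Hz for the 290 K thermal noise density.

Sensitivity = −174 + 10 log₁₀(B) + NF + SNR_min
= −174 + 82.38 + 2.33 + 7.51
= −81.78 dBm → −81.8 dBm

−81.8 dBm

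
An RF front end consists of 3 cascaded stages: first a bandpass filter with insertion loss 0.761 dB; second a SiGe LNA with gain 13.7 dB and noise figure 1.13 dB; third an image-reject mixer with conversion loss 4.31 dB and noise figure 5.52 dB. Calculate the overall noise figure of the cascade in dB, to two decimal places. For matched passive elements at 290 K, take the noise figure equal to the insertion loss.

2.24 dB

Convert to linear (a loss of L dB is a gain of −L dB): F_i = 10^(NF_i/10), G_i = 10^(G_i,dB/10)
  Stage 1: F_1 = 10^(0.761/10) = 1.192, G_1 = 10^(−0.761/10) = 0.8393
  Stage 2: F_2 = 10^(1.13/10) = 1.297, G_2 = 10^(13.7/10) = 23.44
  Stage 3: F_3 = 10^(5.52/10) = 3.565, G_3 = 10^(−4.31/10) = 0.3707
Friis cascade:
  F = 1.192 + (1.297 − 1)/0.8393 + (3.565 − 1)/19.67 = 1.676
NF = 10 log₁₀(1.676) = 2.24 dB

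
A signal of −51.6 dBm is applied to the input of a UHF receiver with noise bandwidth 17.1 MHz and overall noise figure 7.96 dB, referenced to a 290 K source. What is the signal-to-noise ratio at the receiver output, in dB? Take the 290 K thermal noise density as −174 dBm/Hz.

Noise floor: N = −174 + 10 log₁₀(B) + NF
10 log₁₀(1.71×10⁷) = 72.33 dB
N = −174 + 72.33 + 7.96 = −93.71 dBm
SNR = P_sig − N = −51.6 − (−93.71) = 42.11 dB → 42.1 dB

42.1 dB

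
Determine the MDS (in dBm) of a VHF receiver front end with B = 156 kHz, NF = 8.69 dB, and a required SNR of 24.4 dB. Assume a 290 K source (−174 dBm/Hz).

−89.0 dBm

Sensitivity = −174 + 10 log₁₀(B) + NF + SNR_min
= −174 + 51.93 + 8.69 + 24.4
= −88.98 dBm → −89.0 dBm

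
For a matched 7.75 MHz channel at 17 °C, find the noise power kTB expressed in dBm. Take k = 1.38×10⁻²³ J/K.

T = 17 °C + 273.15 = 290.15 K
P_n = kTB = 1.38×10⁻²³ × 290.15 × 7.75×10⁶ = 3.10×10⁻¹⁴ W
In dBm: 10 log₁₀(3.10×10⁻¹⁴ / 10⁻³) = −105.1 dBm

−105.1 dBm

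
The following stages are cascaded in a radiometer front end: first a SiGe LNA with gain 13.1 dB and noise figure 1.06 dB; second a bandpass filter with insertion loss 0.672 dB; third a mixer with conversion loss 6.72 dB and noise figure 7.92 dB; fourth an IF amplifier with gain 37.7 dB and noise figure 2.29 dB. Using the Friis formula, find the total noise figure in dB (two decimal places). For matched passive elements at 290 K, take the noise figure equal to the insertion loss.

Convert to linear (a loss of L dB is a gain of −L dB): F_i = 10^(NF_i/10), G_i = 10^(G_i,dB/10)
  Stage 1: F_1 = 10^(1.06/10) = 1.276, G_1 = 10^(13.1/10) = 20.42
  Stage 2: F_2 = 10^(0.672/10) = 1.167, G_2 = 10^(−0.672/10) = 0.8566
  Stage 3: F_3 = 10^(7.92/10) = 6.194, G_3 = 10^(−6.72/10) = 0.2128
  Stage 4: F_4 = 10^(2.29/10) = 1.694, G_4 = 10^(37.7/10) = 5888
Friis cascade:
  F = 1.276 + (1.167 − 1)/20.42 + (6.194 − 1)/17.49 + (1.694 − 1)/3.722 = 1.768
NF = 10 log₁₀(1.768) = 2.48 dB

2.48 dB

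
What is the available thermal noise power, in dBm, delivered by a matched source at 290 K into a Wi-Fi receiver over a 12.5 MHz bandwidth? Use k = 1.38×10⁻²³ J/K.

−103.0 dBm

P_n = kTB = 1.38×10⁻²³ × 290 × 1.25×10⁷ = 5.00×10⁻¹⁴ W
In dBm: 10 log₁₀(5.00×10⁻¹⁴ / 10⁻³) = −103.0 dBm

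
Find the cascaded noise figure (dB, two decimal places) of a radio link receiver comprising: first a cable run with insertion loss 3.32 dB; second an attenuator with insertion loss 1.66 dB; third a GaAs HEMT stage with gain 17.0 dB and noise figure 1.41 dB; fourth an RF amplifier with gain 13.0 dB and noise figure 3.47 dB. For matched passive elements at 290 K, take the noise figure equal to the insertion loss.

6.47 dB

Convert to linear (a loss of L dB is a gain of −L dB): F_i = 10^(NF_i/10), G_i = 10^(G_i,dB/10)
  Stage 1: F_1 = 10^(3.32/10) = 2.148, G_1 = 10^(−3.32/10) = 0.4656
  Stage 2: F_2 = 10^(1.66/10) = 1.466, G_2 = 10^(−1.66/10) = 0.6823
  Stage 3: F_3 = 10^(1.41/10) = 1.384, G_3 = 10^(17.0/10) = 50.12
  Stage 4: F_4 = 10^(3.47/10) = 2.223, G_4 = 10^(13.0/10) = 19.95
Friis cascade:
  F = 2.148 + (1.466 − 1)/0.4656 + (1.384 − 1)/0.3177 + (2.223 − 1)/15.92 = 4.432
NF = 10 log₁₀(4.432) = 6.47 dB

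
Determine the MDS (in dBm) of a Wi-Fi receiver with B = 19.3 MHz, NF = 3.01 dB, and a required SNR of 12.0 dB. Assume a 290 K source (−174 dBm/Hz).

Sensitivity = −174 + 10 log₁₀(B) + NF + SNR_min
= −174 + 72.86 + 3.01 + 12.0
= −86.13 dBm → −86.1 dBm

−86.1 dBm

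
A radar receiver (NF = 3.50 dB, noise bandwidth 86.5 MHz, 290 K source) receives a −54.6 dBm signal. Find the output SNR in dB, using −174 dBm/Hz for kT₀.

36.5 dB

Noise floor: N = −174 + 10 log₁₀(B) + NF
10 log₁₀(8.65×10⁷) = 79.37 dB
N = −174 + 79.37 + 3.50 = −91.13 dBm
SNR = P_sig − N = −54.6 − (−91.13) = 36.53 dB → 36.5 dB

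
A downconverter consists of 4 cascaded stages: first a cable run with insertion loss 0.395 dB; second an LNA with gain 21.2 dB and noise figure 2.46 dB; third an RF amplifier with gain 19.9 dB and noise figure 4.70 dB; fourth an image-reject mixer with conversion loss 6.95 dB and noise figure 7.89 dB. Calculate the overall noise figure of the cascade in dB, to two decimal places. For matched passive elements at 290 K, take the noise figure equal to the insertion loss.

Convert to linear (a loss of L dB is a gain of −L dB): F_i = 10^(NF_i/10), G_i = 10^(G_i,dB/10)
  Stage 1: F_1 = 10^(0.395/10) = 1.095, G_1 = 10^(−0.395/10) = 0.9131
  Stage 2: F_2 = 10^(2.46/10) = 1.762, G_2 = 10^(21.2/10) = 131.8
  Stage 3: F_3 = 10^(4.70/10) = 2.951, G_3 = 10^(19.9/10) = 97.72
  Stage 4: F_4 = 10^(7.89/10) = 6.152, G_4 = 10^(−6.95/10) = 0.2018
Friis cascade:
  F = 1.095 + (1.762 − 1)/0.9131 + (2.951 − 1)/120.4 + (6.152 − 1)/1.176×10⁴ = 1.946
NF = 10 log₁₀(1.946) = 2.89 dB

2.89 dB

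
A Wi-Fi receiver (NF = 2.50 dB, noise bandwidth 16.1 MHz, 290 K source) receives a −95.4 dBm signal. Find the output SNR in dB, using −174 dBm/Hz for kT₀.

4.0 dB

Noise floor: N = −174 + 10 log₁₀(B) + NF
10 log₁₀(1.61×10⁷) = 72.07 dB
N = −174 + 72.07 + 2.50 = −99.43 dBm
SNR = P_sig − N = −95.4 − (−99.43) = 4.03 dB → 4.0 dB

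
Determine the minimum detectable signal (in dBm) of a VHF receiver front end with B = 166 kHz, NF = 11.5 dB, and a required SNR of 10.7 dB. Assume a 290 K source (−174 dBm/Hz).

−99.6 dBm

Sensitivity = −174 + 10 log₁₀(B) + NF + SNR_min
= −174 + 52.2 + 11.5 + 10.7
= −99.6 dBm → −99.6 dBm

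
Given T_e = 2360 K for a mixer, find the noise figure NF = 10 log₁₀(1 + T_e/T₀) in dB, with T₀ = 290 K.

F = 1 + T_e/T₀ = 1 + 2360/290 = 9.13793
NF = 10 log₁₀(9.13793) = 9.61 dB

9.61 dB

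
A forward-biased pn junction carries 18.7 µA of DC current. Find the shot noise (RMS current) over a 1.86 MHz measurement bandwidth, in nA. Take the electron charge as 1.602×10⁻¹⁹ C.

3.34 nA

I_n = √(2qI·B)
2qI·B = 2 × 1.602×10⁻¹⁹ × 1.87×10⁻⁵ × 1.86×10⁶ = 1.11×10⁻¹⁷ A²
I_n = √(1.11×10⁻¹⁷) = 3.34×10⁻⁹ A = 3.34 nA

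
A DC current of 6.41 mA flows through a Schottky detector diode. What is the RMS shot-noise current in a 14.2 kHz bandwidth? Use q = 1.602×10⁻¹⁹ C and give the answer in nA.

5.40 nA

I_n = √(2qI·B)
2qI·B = 2 × 1.602×10⁻¹⁹ × 6.41×10⁻³ × 1.42×10⁴ = 2.92×10⁻¹⁷ A²
I_n = √(2.92×10⁻¹⁷) = 5.40×10⁻⁹ A = 5.40 nA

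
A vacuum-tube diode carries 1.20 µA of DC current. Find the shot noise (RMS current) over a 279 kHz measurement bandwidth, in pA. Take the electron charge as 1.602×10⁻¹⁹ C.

328 pA

I_n = √(2qI·B)
2qI·B = 2 × 1.602×10⁻¹⁹ × 1.20×10⁻⁶ × 2.79×10⁵ = 1.07×10⁻¹⁹ A²
I_n = √(1.07×10⁻¹⁹) = 3.28×10⁻¹⁰ A = 328 pA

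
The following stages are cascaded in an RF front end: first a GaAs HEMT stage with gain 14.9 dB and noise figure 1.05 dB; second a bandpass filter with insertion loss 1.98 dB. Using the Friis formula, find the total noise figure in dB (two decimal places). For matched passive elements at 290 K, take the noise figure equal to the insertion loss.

Convert to linear (a loss of L dB is a gain of −L dB): F_i = 10^(NF_i/10), G_i = 10^(G_i,dB/10)
  Stage 1: F_1 = 10^(1.05/10) = 1.274, G_1 = 10^(14.9/10) = 30.90
  Stage 2: F_2 = 10^(1.98/10) = 1.578, G_2 = 10^(−1.98/10) = 0.6339
Friis cascade:
  F = 1.274 + (1.578 − 1)/30.90 = 1.292
NF = 10 log₁₀(1.292) = 1.11 dB

1.11 dB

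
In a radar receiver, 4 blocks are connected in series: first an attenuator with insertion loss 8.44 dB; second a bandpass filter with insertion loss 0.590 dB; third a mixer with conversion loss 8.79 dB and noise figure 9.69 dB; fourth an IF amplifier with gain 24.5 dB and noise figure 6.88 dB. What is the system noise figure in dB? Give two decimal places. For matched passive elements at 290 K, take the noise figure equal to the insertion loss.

24.90 dB

Convert to linear (a loss of L dB is a gain of −L dB): F_i = 10^(NF_i/10), G_i = 10^(G_i,dB/10)
  Stage 1: F_1 = 10^(8.44/10) = 6.982, G_1 = 10^(−8.44/10) = 0.1432
  Stage 2: F_2 = 10^(0.590/10) = 1.146, G_2 = 10^(−0.590/10) = 0.8730
  Stage 3: F_3 = 10^(9.69/10) = 9.311, G_3 = 10^(−8.79/10) = 0.1321
  Stage 4: F_4 = 10^(6.88/10) = 4.875, G_4 = 10^(24.5/10) = 281.8
Friis cascade:
  F = 6.982 + (1.146 − 1)/0.1432 + (9.311 − 1)/0.1250 + (4.875 − 1)/0.01652 = 309.1
NF = 10 log₁₀(309.1) = 24.90 dB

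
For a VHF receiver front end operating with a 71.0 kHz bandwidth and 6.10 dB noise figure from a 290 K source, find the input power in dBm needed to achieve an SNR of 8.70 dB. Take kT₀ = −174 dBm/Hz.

Sensitivity = −174 + 10 log₁₀(B) + NF + SNR_min
= −174 + 48.51 + 6.10 + 8.70
= −110.69 dBm → −110.7 dBm

−110.7 dBm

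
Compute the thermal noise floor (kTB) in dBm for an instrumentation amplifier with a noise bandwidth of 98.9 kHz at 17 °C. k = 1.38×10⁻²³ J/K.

T = 17 °C + 273.15 = 290.15 K
P_n = kTB = 1.38×10⁻²³ × 290.15 × 9.89×10⁴ = 3.96×10⁻¹⁶ W
In dBm: 10 log₁₀(3.96×10⁻¹⁶ / 10⁻³) = −124.0 dBm

−124.0 dBm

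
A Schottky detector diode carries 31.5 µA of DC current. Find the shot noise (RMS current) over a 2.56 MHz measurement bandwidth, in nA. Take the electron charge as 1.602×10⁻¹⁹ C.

I_n = √(2qI·B)
2qI·B = 2 × 1.602×10⁻¹⁹ × 3.15×10⁻⁵ × 2.56×10⁶ = 2.58×10⁻¹⁷ A²
I_n = √(2.58×10⁻¹⁷) = 5.08×10⁻⁹ A = 5.08 nA

5.08 nA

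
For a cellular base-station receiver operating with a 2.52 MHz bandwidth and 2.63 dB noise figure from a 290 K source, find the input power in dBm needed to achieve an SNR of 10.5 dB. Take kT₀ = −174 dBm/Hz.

Sensitivity = −174 + 10 log₁₀(B) + NF + SNR_min
= −174 + 64.01 + 2.63 + 10.5
= −96.86 dBm → −96.9 dBm

−96.9 dBm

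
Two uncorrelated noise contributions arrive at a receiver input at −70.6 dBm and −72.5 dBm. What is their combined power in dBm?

Convert to linear, add, convert back:
P₁ = 8.71×10⁻¹¹ W, P₂ = 5.62×10⁻¹¹ W
P_tot = 1.43×10⁻¹⁰ W → 10 log₁₀(P_tot / 10⁻³) = −68.4 dBm

−68.4 dBm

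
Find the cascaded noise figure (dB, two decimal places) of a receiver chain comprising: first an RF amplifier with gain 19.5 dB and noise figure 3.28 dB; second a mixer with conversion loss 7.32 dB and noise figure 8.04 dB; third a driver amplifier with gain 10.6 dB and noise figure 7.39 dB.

Convert to linear (a loss of L dB is a gain of −L dB): F_i = 10^(NF_i/10), G_i = 10^(G_i,dB/10)
  Stage 1: F_1 = 10^(3.28/10) = 2.128, G_1 = 10^(19.5/10) = 89.13
  Stage 2: F_2 = 10^(8.04/10) = 6.368, G_2 = 10^(−7.32/10) = 0.1854
  Stage 3: F_3 = 10^(7.39/10) = 5.483, G_3 = 10^(10.6/10) = 11.48
Friis cascade:
  F = 2.128 + (6.368 − 1)/89.13 + (5.483 − 1)/16.52 = 2.460
NF = 10 log₁₀(2.460) = 3.91 dB

3.91 dB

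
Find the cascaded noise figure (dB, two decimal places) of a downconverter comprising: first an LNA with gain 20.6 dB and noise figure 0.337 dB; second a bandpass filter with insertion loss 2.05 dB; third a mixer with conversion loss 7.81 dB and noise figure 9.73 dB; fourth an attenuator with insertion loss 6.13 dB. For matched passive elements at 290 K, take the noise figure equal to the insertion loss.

Convert to linear (a loss of L dB is a gain of −L dB): F_i = 10^(NF_i/10), G_i = 10^(G_i,dB/10)
  Stage 1: F_1 = 10^(0.337/10) = 1.081, G_1 = 10^(20.6/10) = 114.8
  Stage 2: F_2 = 10^(2.05/10) = 1.603, G_2 = 10^(−2.05/10) = 0.6237
  Stage 3: F_3 = 10^(9.73/10) = 9.397, G_3 = 10^(−7.81/10) = 0.1656
  Stage 4: F_4 = 10^(6.13/10) = 4.102, G_4 = 10^(−6.13/10) = 0.2438
Friis cascade:
  F = 1.081 + (1.603 − 1)/114.8 + (9.397 − 1)/71.61 + (4.102 − 1)/11.86 = 1.465
NF = 10 log₁₀(1.465) = 1.66 dB

1.66 dB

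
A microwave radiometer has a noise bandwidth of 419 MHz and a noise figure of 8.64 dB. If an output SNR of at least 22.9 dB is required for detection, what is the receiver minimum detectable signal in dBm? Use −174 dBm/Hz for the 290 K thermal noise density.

−56.2 dBm

Sensitivity = −174 + 10 log₁₀(B) + NF + SNR_min
= −174 + 86.22 + 8.64 + 22.9
= −56.24 dBm → −56.2 dBm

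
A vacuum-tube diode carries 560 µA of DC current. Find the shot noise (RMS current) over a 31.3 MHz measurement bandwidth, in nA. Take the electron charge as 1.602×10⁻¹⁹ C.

I_n = √(2qI·B)
2qI·B = 2 × 1.602×10⁻¹⁹ × 5.60×10⁻⁴ × 3.13×10⁷ = 5.62×10⁻¹⁵ A²
I_n = √(5.62×10⁻¹⁵) = 7.49×10⁻⁸ A = 74.9 nA

74.9 nA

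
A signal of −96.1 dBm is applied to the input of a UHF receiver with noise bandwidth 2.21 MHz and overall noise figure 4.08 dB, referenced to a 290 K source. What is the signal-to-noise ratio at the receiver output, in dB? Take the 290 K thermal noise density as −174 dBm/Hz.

10.4 dB

Noise floor: N = −174 + 10 log₁₀(B) + NF
10 log₁₀(2.21×10⁶) = 63.44 dB
N = −174 + 63.44 + 4.08 = −106.48 dBm
SNR = P_sig − N = −96.1 − (−106.48) = 10.38 dB → 10.4 dB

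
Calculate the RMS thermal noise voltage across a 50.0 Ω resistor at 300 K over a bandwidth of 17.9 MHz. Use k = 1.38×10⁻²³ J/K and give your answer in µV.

V_n = √(4kTRB)
4kTRB = 4 × 1.38×10⁻²³ × 300 × 5.00×10¹ × 1.79×10⁷ = 1.48×10⁻¹¹ V²
V_n = √(1.48×10⁻¹¹) = 3.85×10⁻⁶ V = 3.85 µV

3.85 µV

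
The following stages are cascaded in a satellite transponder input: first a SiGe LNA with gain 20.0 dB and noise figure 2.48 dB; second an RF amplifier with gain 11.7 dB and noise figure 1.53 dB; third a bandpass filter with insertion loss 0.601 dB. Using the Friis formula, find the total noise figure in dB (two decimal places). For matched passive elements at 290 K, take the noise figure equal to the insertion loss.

2.49 dB

Convert to linear (a loss of L dB is a gain of −L dB): F_i = 10^(NF_i/10), G_i = 10^(G_i,dB/10)
  Stage 1: F_1 = 10^(2.48/10) = 1.770, G_1 = 10^(20.0/10) = 100.0
  Stage 2: F_2 = 10^(1.53/10) = 1.422, G_2 = 10^(11.7/10) = 14.79
  Stage 3: F_3 = 10^(0.601/10) = 1.148, G_3 = 10^(−0.601/10) = 0.8708
Friis cascade:
  F = 1.770 + (1.422 − 1)/100.0 + (1.148 − 1)/1479 = 1.774
NF = 10 log₁₀(1.774) = 2.49 dB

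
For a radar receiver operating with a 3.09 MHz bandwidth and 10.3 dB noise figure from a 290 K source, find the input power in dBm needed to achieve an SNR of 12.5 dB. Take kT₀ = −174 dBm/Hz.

−86.3 dBm

Sensitivity = −174 + 10 log₁₀(B) + NF + SNR_min
= −174 + 64.9 + 10.3 + 12.5
= −86.3 dBm → −86.3 dBm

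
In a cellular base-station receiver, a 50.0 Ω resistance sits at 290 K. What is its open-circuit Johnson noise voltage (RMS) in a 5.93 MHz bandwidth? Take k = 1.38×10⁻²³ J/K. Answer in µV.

V_n = √(4kTRB)
4kTRB = 4 × 1.38×10⁻²³ × 290 × 5.00×10¹ × 5.93×10⁶ = 4.75×10⁻¹² V²
V_n = √(4.75×10⁻¹²) = 2.18×10⁻⁶ V = 2.18 µV

2.18 µV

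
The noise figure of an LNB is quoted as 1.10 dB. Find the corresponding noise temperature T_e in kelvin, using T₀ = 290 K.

83.6 K

F = 10^(1.10/10) = 1.28825
T_e = (F − 1)·T₀ = (1.28825 − 1) × 290 = 83.6 K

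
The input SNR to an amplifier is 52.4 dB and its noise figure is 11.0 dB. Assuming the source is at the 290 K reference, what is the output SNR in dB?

By definition F = SNR_in/SNR_out, so in dB: SNR_out = SNR_in − NF
SNR_out = 52.4 − 11.0 = 41.4 dB

41.4 dB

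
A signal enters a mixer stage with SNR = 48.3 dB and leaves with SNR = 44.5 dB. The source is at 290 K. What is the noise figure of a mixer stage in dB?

3.8 dB

NF (dB) = SNR_in(dB) − SNR_out(dB) when the source is at T₀
NF = 48.3 − 44.5 = 3.8 dB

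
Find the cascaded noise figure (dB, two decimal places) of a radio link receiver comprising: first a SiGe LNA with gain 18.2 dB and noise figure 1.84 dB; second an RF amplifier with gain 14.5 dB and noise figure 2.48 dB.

Convert to linear (a loss of L dB is a gain of −L dB): F_i = 10^(NF_i/10), G_i = 10^(G_i,dB/10)
  Stage 1: F_1 = 10^(1.84/10) = 1.528, G_1 = 10^(18.2/10) = 66.07
  Stage 2: F_2 = 10^(2.48/10) = 1.770, G_2 = 10^(14.5/10) = 28.18
Friis cascade:
  F = 1.528 + (1.770 − 1)/66.07 = 1.539
NF = 10 log₁₀(1.539) = 1.87 dB

1.87 dB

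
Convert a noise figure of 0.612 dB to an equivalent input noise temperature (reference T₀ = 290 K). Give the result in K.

43.9 K

F = 10^(0.612/10) = 1.15133
T_e = (F − 1)·T₀ = (1.15133 − 1) × 290 = 43.9 K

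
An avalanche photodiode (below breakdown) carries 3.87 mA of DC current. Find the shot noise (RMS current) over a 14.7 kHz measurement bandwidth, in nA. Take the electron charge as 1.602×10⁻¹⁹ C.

4.27 nA

I_n = √(2qI·B)
2qI·B = 2 × 1.602×10⁻¹⁹ × 3.87×10⁻³ × 1.47×10⁴ = 1.82×10⁻¹⁷ A²
I_n = √(1.82×10⁻¹⁷) = 4.27×10⁻⁹ A = 4.27 nA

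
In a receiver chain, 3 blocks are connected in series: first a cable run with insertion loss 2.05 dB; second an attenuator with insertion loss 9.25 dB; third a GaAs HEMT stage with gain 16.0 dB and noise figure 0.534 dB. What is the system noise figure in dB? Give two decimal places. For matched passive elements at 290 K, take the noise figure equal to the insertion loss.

Convert to linear (a loss of L dB is a gain of −L dB): F_i = 10^(NF_i/10), G_i = 10^(G_i,dB/10)
  Stage 1: F_1 = 10^(2.05/10) = 1.603, G_1 = 10^(−2.05/10) = 0.6237
  Stage 2: F_2 = 10^(9.25/10) = 8.414, G_2 = 10^(−9.25/10) = 0.1189
  Stage 3: F_3 = 10^(0.534/10) = 1.131, G_3 = 10^(16.0/10) = 39.81
Friis cascade:
  F = 1.603 + (8.414 − 1)/0.6237 + (1.131 − 1)/0.07413 = 15.25
NF = 10 log₁₀(15.25) = 11.83 dB

11.83 dB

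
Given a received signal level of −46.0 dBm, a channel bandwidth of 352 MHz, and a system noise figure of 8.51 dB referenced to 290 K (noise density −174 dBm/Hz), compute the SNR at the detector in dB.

34.0 dB

Noise floor: N = −174 + 10 log₁₀(B) + NF
10 log₁₀(3.52×10⁸) = 85.47 dB
N = −174 + 85.47 + 8.51 = −80.02 dBm
SNR = P_sig − N = −46.0 − (−80.02) = 34.02 dB → 34.0 dB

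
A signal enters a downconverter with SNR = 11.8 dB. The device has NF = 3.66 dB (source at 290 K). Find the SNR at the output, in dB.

By definition F = SNR_in/SNR_out, so in dB: SNR_out = SNR_in − NF
SNR_out = 11.8 − 3.66 = 8.14 dB

8.14 dB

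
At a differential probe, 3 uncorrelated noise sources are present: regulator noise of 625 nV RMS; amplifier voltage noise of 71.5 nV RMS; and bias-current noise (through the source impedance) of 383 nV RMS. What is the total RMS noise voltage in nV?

736 nV

Uncorrelated sources add in power (mean-square): V_tot = √(ΣV_i²)
V_tot = √[(6.25×10⁻⁷)² + (7.15×10⁻⁸)² + (3.83×10⁻⁷)²] = 7.36×10⁻⁷ V = 736 nV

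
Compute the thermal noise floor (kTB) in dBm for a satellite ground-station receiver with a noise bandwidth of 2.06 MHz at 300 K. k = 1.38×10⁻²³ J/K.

P_n = kTB = 1.38×10⁻²³ × 300 × 2.06×10⁶ = 8.53×10⁻¹⁵ W
In dBm: 10 log₁₀(8.53×10⁻¹⁵ / 10⁻³) = −110.7 dBm

−110.7 dBm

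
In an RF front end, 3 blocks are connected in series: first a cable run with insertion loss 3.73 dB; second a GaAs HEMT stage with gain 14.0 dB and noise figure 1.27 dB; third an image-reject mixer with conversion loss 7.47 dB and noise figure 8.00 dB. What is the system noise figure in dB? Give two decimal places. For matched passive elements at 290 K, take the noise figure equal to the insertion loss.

Convert to linear (a loss of L dB is a gain of −L dB): F_i = 10^(NF_i/10), G_i = 10^(G_i,dB/10)
  Stage 1: F_1 = 10^(3.73/10) = 2.360, G_1 = 10^(−3.73/10) = 0.4236
  Stage 2: F_2 = 10^(1.27/10) = 1.340, G_2 = 10^(14.0/10) = 25.12
  Stage 3: F_3 = 10^(8.00/10) = 6.310, G_3 = 10^(−7.47/10) = 0.1791
Friis cascade:
  F = 2.360 + (1.340 − 1)/0.4236 + (6.310 − 1)/10.64 = 3.661
NF = 10 log₁₀(3.661) = 5.64 dB

5.64 dB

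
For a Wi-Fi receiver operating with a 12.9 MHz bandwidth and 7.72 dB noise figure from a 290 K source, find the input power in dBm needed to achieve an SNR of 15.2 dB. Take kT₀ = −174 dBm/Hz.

Sensitivity = −174 + 10 log₁₀(B) + NF + SNR_min
= −174 + 71.11 + 7.72 + 15.2
= −79.97 dBm → −80.0 dBm

−80.0 dBm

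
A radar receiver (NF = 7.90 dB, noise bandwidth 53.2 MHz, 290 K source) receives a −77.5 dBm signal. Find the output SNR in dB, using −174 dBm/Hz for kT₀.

11.3 dB

Noise floor: N = −174 + 10 log₁₀(B) + NF
10 log₁₀(5.32×10⁷) = 77.26 dB
N = −174 + 77.26 + 7.90 = −88.84 dBm
SNR = P_sig − N = −77.5 − (−88.84) = 11.34 dB → 11.3 dB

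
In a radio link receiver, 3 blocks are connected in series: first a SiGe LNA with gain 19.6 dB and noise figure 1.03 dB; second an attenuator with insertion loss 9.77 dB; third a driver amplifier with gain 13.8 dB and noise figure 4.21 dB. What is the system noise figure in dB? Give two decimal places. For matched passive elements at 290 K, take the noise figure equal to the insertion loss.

1.85 dB

Convert to linear (a loss of L dB is a gain of −L dB): F_i = 10^(NF_i/10), G_i = 10^(G_i,dB/10)
  Stage 1: F_1 = 10^(1.03/10) = 1.268, G_1 = 10^(19.6/10) = 91.20
  Stage 2: F_2 = 10^(9.77/10) = 9.484, G_2 = 10^(−9.77/10) = 0.1054
  Stage 3: F_3 = 10^(4.21/10) = 2.636, G_3 = 10^(13.8/10) = 23.99
Friis cascade:
  F = 1.268 + (9.484 − 1)/91.20 + (2.636 − 1)/9.616 = 1.531
NF = 10 log₁₀(1.531) = 1.85 dB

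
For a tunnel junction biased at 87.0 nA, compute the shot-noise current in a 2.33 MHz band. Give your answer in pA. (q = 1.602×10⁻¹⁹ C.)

255 pA

I_n = √(2qI·B)
2qI·B = 2 × 1.602×10⁻¹⁹ × 8.70×10⁻⁸ × 2.33×10⁶ = 6.49×10⁻²⁰ A²
I_n = √(6.49×10⁻²⁰) = 2.55×10⁻¹⁰ A = 255 pA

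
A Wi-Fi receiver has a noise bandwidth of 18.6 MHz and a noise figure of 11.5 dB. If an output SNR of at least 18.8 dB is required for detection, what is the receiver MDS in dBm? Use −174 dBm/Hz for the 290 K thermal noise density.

−71.0 dBm

Sensitivity = −174 + 10 log₁₀(B) + NF + SNR_min
= −174 + 72.7 + 11.5 + 18.8
= −71.0 dBm → −71.0 dBm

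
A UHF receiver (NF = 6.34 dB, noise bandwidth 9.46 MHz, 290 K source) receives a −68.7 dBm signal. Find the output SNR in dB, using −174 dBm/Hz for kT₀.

Noise floor: N = −174 + 10 log₁₀(B) + NF
10 log₁₀(9.46×10⁶) = 69.76 dB
N = −174 + 69.76 + 6.34 = −97.90 dBm
SNR = P_sig − N = −68.7 − (−97.90) = 29.20 dB → 29.2 dB

29.2 dB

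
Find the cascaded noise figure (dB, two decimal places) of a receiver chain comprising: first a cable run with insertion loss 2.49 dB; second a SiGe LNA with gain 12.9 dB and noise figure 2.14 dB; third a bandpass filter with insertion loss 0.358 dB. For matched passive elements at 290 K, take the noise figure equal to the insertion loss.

Convert to linear (a loss of L dB is a gain of −L dB): F_i = 10^(NF_i/10), G_i = 10^(G_i,dB/10)
  Stage 1: F_1 = 10^(2.49/10) = 1.774, G_1 = 10^(−2.49/10) = 0.5636
  Stage 2: F_2 = 10^(2.14/10) = 1.637, G_2 = 10^(12.9/10) = 19.50
  Stage 3: F_3 = 10^(0.358/10) = 1.086, G_3 = 10^(−0.358/10) = 0.9209
Friis cascade:
  F = 1.774 + (1.637 − 1)/0.5636 + (1.086 − 1)/10.99 = 2.912
NF = 10 log₁₀(2.912) = 4.64 dB

4.64 dB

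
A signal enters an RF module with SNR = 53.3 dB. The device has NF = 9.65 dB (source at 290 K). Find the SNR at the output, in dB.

By definition F = SNR_in/SNR_out, so in dB: SNR_out = SNR_in − NF
SNR_out = 53.3 − 9.65 = 43.65 dB

43.65 dB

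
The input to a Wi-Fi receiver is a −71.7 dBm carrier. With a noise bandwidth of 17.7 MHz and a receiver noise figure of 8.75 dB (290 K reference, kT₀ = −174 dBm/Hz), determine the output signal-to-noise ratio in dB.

21.1 dB

Noise floor: N = −174 + 10 log₁₀(B) + NF
10 log₁₀(1.77×10⁷) = 72.48 dB
N = −174 + 72.48 + 8.75 = −92.77 dBm
SNR = P_sig − N = −71.7 − (−92.77) = 21.07 dB → 21.1 dB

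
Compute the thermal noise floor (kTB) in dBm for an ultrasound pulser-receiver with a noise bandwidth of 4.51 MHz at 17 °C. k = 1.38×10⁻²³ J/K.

T = 17 °C + 273.15 = 290.15 K
P_n = kTB = 1.38×10⁻²³ × 290.15 × 4.51×10⁶ = 1.81×10⁻¹⁴ W
In dBm: 10 log₁₀(1.81×10⁻¹⁴ / 10⁻³) = −107.4 dBm

−107.4 dBm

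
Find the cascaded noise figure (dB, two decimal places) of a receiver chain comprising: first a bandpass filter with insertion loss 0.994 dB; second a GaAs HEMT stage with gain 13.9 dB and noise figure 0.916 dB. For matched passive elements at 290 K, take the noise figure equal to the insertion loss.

Convert to linear (a loss of L dB is a gain of −L dB): F_i = 10^(NF_i/10), G_i = 10^(G_i,dB/10)
  Stage 1: F_1 = 10^(0.994/10) = 1.257, G_1 = 10^(−0.994/10) = 0.7954
  Stage 2: F_2 = 10^(0.916/10) = 1.235, G_2 = 10^(13.9/10) = 24.55
Friis cascade:
  F = 1.257 + (1.235 − 1)/0.7954 = 1.552
NF = 10 log₁₀(1.552) = 1.91 dB

1.91 dB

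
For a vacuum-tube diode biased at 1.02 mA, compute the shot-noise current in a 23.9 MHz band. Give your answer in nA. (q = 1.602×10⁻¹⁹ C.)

88.4 nA

I_n = √(2qI·B)
2qI·B = 2 × 1.602×10⁻¹⁹ × 1.02×10⁻³ × 2.39×10⁷ = 7.81×10⁻¹⁵ A²
I_n = √(7.81×10⁻¹⁵) = 8.84×10⁻⁸ A = 88.4 nA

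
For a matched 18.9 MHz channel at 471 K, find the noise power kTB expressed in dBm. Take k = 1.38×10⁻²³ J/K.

−99.1 dBm

P_n = kTB = 1.38×10⁻²³ × 471 × 1.89×10⁷ = 1.23×10⁻¹³ W
In dBm: 10 log₁₀(1.23×10⁻¹³ / 10⁻³) = −99.1 dBm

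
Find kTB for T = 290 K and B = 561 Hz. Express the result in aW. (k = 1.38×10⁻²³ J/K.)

2.25 aW

P_n = kTB = 1.38×10⁻²³ × 290 × 5.61×10² = 2.25×10⁻¹⁸ W = 2.25 aW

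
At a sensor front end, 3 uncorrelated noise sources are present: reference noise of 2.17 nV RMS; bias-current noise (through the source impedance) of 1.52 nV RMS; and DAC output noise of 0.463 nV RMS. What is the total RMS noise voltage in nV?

Uncorrelated sources add in power (mean-square): V_tot = √(ΣV_i²)
V_tot = √[(2.17×10⁻⁹)² + (1.52×10⁻⁹)² + (4.63×10⁻¹⁰)²] = 2.69×10⁻⁹ V = 2.69 nV

2.69 nV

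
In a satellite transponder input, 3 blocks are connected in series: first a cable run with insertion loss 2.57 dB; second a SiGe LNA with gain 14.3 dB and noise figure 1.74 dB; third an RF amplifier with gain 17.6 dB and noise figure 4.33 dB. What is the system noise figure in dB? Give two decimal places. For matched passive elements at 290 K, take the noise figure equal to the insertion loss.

Convert to linear (a loss of L dB is a gain of −L dB): F_i = 10^(NF_i/10), G_i = 10^(G_i,dB/10)
  Stage 1: F_1 = 10^(2.57/10) = 1.807, G_1 = 10^(−2.57/10) = 0.5534
  Stage 2: F_2 = 10^(1.74/10) = 1.493, G_2 = 10^(14.3/10) = 26.92
  Stage 3: F_3 = 10^(4.33/10) = 2.710, G_3 = 10^(17.6/10) = 57.54
Friis cascade:
  F = 1.807 + (1.493 − 1)/0.5534 + (2.710 − 1)/14.89 = 2.813
NF = 10 log₁₀(2.813) = 4.49 dB

4.49 dB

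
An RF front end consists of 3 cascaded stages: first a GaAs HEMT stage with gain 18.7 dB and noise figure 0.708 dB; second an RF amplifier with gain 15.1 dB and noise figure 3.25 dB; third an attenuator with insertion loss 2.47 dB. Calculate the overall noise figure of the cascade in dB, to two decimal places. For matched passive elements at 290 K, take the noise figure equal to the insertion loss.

0.76 dB

Convert to linear (a loss of L dB is a gain of −L dB): F_i = 10^(NF_i/10), G_i = 10^(G_i,dB/10)
  Stage 1: F_1 = 10^(0.708/10) = 1.177, G_1 = 10^(18.7/10) = 74.13
  Stage 2: F_2 = 10^(3.25/10) = 2.113, G_2 = 10^(15.1/10) = 32.36
  Stage 3: F_3 = 10^(2.47/10) = 1.766, G_3 = 10^(−2.47/10) = 0.5662
Friis cascade:
  F = 1.177 + (2.113 − 1)/74.13 + (1.766 − 1)/2399 = 1.192
NF = 10 log₁₀(1.192) = 0.76 dB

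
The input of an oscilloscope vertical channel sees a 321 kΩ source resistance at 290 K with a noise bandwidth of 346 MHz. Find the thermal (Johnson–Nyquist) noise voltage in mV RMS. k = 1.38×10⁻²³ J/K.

V_n = √(4kTRB)
4kTRB = 4 × 1.38×10⁻²³ × 290 × 3.21×10⁵ × 3.46×10⁸ = 1.78×10⁻⁶ V²
V_n = √(1.78×10⁻⁶) = 1.33×10⁻³ V = 1.33 mV

1.33 mV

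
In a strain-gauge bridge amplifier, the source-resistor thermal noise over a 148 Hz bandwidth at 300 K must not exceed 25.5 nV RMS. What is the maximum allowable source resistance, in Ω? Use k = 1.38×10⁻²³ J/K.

265 Ω

Johnson–Nyquist: V_n = √(4kTRB) ⇒ R = V_n² / (4kTB)
4kTB = 4 × 1.38×10⁻²³ × 300 × 1.48×10² = 2.45×10⁻¹⁸
R = (2.55×10⁻⁸)² / 2.45×10⁻¹⁸ = 2.65×10² Ω = 265 Ω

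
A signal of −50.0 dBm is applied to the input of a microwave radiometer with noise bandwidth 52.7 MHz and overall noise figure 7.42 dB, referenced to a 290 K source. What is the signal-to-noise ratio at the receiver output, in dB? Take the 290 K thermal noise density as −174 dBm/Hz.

39.4 dB

Noise floor: N = −174 + 10 log₁₀(B) + NF
10 log₁₀(5.27×10⁷) = 77.22 dB
N = −174 + 77.22 + 7.42 = −89.36 dBm
SNR = P_sig − N = −50.0 − (−89.36) = 39.36 dB → 39.4 dB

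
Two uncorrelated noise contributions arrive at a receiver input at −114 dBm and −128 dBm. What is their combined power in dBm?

−113.8 dBm

Convert to linear, add, convert back:
P₁ = 3.98×10⁻¹⁵ W, P₂ = 1.58×10⁻¹⁶ W
P_tot = 4.14×10⁻¹⁵ W → 10 log₁₀(P_tot / 10⁻³) = −113.8 dBm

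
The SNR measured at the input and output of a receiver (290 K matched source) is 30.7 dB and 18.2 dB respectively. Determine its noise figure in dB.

NF (dB) = SNR_in(dB) − SNR_out(dB) when the source is at T₀
NF = 30.7 − 18.2 = 12.5 dB

12.5 dB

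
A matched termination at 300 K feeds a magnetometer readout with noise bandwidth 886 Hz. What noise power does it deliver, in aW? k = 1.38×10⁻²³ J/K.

P_n = kTB = 1.38×10⁻²³ × 300 × 8.86×10² = 3.67×10⁻¹⁸ W = 3.67 aW

3.67 aW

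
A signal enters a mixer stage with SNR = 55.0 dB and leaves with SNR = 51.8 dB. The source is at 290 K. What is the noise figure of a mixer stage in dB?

NF (dB) = SNR_in(dB) − SNR_out(dB) when the source is at T₀
NF = 55.0 − 51.8 = 3.2 dB

3.2 dB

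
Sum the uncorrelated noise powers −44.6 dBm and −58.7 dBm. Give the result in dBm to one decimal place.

−44.4 dBm

Convert to linear, add, convert back:
P₁ = 3.47×10⁻⁸ W, P₂ = 1.35×10⁻⁹ W
P_tot = 3.60×10⁻⁸ W → 10 log₁₀(P_tot / 10⁻³) = −44.4 dBm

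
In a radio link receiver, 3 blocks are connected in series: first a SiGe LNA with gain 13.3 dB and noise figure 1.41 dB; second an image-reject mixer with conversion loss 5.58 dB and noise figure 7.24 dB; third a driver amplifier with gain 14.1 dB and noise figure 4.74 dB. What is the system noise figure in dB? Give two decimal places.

2.83 dB

Convert to linear (a loss of L dB is a gain of −L dB): F_i = 10^(NF_i/10), G_i = 10^(G_i,dB/10)
  Stage 1: F_1 = 10^(1.41/10) = 1.384, G_1 = 10^(13.3/10) = 21.38
  Stage 2: F_2 = 10^(7.24/10) = 5.297, G_2 = 10^(−5.58/10) = 0.2767
  Stage 3: F_3 = 10^(4.74/10) = 2.979, G_3 = 10^(14.1/10) = 25.70
Friis cascade:
  F = 1.384 + (5.297 − 1)/21.38 + (2.979 − 1)/5.916 = 1.919
NF = 10 log₁₀(1.919) = 2.83 dB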